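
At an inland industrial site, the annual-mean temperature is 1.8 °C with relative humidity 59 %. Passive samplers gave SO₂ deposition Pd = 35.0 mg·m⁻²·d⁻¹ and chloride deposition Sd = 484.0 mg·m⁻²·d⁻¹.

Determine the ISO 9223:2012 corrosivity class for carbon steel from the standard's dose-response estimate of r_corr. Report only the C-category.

C3

carbon steel: T≤10 °C ⇒ hinge +0.150·(1.8−10) = -1.2300
  Pd branch = 1.77·Pd^0.52·e^(0.02·RH+f) = 10.69 μm/a
  Sd branch = 0.102·Sd^0.62·e^(0.033·RH+0.04·T) = 35.49 μm/a
  sum: 10.69 + 35.49 → r_corr = 46.18 μm/a
46.2 μm/a falls in (25, 50] for carbon steel → category C3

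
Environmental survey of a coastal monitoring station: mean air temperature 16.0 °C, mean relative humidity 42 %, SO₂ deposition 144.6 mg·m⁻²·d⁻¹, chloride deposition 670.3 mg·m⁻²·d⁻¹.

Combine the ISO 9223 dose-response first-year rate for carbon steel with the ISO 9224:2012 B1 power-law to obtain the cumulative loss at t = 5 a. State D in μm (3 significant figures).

D(5) = 193 μm

carbon steel: f(T) = -0.054·(T−10) [T>10 °C] = -0.3240
  SO₂ term: 1.77·144.6^0.52·exp(0.02·42-0.3240) = 39.39
  Sd branch = 0.102·Sd^0.62·e^(0.033·RH+0.04·T) = 43.73 μm/a
  sum: 39.39 + 43.73 → r_corr = 83.12 μm/a
Power-law: D(5) = r_corr · 5^0.523
  D(5) = 83.12 × 5^0.523 = 83.12 × 2.32 = 192.9 μm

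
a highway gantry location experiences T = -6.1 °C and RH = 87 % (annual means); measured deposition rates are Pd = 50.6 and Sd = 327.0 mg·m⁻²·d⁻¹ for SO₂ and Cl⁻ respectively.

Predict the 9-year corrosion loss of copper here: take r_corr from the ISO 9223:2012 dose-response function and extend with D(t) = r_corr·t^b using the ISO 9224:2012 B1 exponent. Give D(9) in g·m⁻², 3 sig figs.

D(9) = 45.0 g·m⁻²

copper: T≤10 °C ⇒ hinge +0.126·(-6.1−10) = -2.0286
  sulphur-dioxide contribution → 0.3278 μm/a
  chloride contribution → 0.8319 μm/a
  total first-year rate 1.16 μm/a
Power-law: D(9) = r_corr · 9^0.667
  D(9) = 1.16 × 9^0.667 = 1.16 × 4.33 = 5.021 μm
  Mass loss = 5.021 μm × 8.96 g/cm³ = 44.99 g·m⁻²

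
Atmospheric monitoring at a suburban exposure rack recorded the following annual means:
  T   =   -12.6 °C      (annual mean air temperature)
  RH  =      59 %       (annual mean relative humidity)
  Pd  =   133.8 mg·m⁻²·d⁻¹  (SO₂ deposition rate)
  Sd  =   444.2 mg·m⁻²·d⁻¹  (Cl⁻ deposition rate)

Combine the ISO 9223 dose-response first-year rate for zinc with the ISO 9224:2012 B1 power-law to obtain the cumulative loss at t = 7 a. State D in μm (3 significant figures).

D(7) = 4.97 μm

zinc: T≤10 °C ⇒ hinge +0.038·(-12.6−10) = -0.8588
  Pd branch = 0.0129·Pd^0.44·e^(0.046·RH+f) = 0.7111 μm/a
  Cl⁻ term: 0.0175·444.2^0.57·exp(0.008·59+0.085·-12.6) = 0.3105
  r_corr = 0.7111 + 0.3105 = 1.022 μm/a
Power-law: D(7) = r_corr · 7^0.813
  D(7) = 1.022 × 7^0.813 = 1.022 × 4.865 = 4.97 μm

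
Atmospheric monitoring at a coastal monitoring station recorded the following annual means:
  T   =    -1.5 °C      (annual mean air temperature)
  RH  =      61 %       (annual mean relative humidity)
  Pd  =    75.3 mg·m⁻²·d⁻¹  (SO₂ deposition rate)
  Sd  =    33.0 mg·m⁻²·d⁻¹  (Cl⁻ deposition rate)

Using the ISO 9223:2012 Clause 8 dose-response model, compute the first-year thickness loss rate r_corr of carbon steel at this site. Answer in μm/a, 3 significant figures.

r_corr = 16.4 μm/a

carbon steel: T≤10 °C ⇒ hinge +0.150·(-1.5−10) = -1.7250
  Pd branch = 1.77·Pd^0.52·e^(0.02·RH+f) = 10.11 μm/a
  Cl⁻ term: 0.102·33.0^0.62·exp(0.033·61+0.04·-1.5) = 6.284
  sum: 10.11 + 6.284 → r_corr = 16.39 μm/a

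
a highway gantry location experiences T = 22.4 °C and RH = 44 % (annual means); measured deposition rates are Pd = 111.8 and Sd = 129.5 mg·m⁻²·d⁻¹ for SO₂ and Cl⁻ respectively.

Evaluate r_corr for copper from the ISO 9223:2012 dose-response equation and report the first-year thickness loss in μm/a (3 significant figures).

copper: f(T) = -0.080·(T−10) [T>10 °C] = -0.9920
  Pd branch = 0.0053·Pd^0.26·e^(0.059·RH+f) = 0.08984 μm/a
  Cl⁻ term: 0.01025·129.5^0.27·exp(0.036·44+0.049·22.4) = 0.5567
  sum: 0.08984 + 0.5567 → r_corr = 0.6466 μm/a

r_corr = 0.647 μm/a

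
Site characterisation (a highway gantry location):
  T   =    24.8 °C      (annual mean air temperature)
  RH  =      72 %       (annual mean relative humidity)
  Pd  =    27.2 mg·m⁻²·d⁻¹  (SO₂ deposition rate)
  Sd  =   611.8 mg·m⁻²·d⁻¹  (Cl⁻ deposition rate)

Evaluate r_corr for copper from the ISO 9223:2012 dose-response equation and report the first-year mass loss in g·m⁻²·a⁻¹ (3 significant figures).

r_corr = 25.8 g·m⁻²·a⁻¹

copper: temperature factor f = -0.080·(14.8) = -1.1840
  Pd branch = 0.0053·Pd^0.26·e^(0.059·RH+f) = 0.2679 μm/a
  Cl⁻ term: 0.01025·611.8^0.27·exp(0.036·72+0.049·24.8) = 2.609
  sum: 0.2679 + 2.609 → r_corr = 2.877 μm/a
Convert to mass loss: 2.877 μm/a × 8.96 g/cm³ = 25.78 g·m⁻²·a⁻¹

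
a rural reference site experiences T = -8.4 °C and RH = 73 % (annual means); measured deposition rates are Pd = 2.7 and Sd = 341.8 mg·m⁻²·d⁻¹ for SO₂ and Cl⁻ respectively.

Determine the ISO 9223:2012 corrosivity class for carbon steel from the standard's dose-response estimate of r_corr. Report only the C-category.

carbon steel: T≤10 °C ⇒ hinge +0.150·(-8.4−10) = -2.7600
  SO₂ term: 1.77·2.7^0.52·exp(0.02·73-2.7600) = 0.8085
  Cl⁻ term: 0.102·341.8^0.62·exp(0.033·73+0.04·-8.4) = 30.19
  r_corr = 0.8085 + 30.19 = 31 μm/a
31 μm/a falls in (25, 50] for carbon steel → category C3

C3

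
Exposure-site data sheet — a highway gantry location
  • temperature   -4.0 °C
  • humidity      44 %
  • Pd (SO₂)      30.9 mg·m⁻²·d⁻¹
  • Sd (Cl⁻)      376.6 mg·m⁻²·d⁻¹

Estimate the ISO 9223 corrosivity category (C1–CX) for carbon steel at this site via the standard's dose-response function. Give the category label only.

carbon steel: f(T) = +0.150·(T−10) [T≤10 °C] = -2.1000
  SO₂ term: 1.77·30.9^0.52·exp(0.02·44-2.1000) = 3.111
  Cl⁻ term: 0.102·376.6^0.62·exp(0.033·44+0.04·-4.0) = 14.68
  r_corr = 3.111 + 14.68 = 17.79 μm/a
Category bounds: 1.3…25 μm/a bracket r_corr ⇒ C2

C2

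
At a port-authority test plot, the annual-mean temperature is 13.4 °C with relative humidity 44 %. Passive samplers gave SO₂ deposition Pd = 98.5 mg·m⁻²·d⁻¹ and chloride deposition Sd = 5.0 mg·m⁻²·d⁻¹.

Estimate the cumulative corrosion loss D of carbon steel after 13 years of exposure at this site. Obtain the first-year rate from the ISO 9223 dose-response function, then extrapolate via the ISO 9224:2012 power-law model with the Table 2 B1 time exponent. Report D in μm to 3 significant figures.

D(13) = 155 μm

carbon steel: f(T) = -0.054·(T−10) [T>10 °C] = -0.1836
  sulphur-dioxide contribution → 38.64 μm/a
  chloride contribution → 2.02 μm/a
  total first-year rate 40.66 μm/a
ISO 9224: D(t) = r_corr · t^b with b = 0.523 (carbon steel, B1)
  D(13) = 40.66 × 13^0.523 = 40.66 × 3.825 = 155.5 μm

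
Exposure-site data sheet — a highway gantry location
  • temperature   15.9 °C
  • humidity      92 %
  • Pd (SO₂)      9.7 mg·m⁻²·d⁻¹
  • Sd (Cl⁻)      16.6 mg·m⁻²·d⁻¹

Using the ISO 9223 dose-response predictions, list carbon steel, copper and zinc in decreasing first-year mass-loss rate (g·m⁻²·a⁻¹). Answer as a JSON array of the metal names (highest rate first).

["carbon steel", "copper", "zinc"]

carbon steel: f(T) = -0.054·(T−10) [T>10 °C] = -0.3186
  SO₂ term: 1.77·9.7^0.52·exp(0.02·92-0.3186) = 26.41
  Cl⁻ term: 0.102·16.6^0.62·exp(0.033·92+0.04·15.9) = 22.9
  r_corr = 26.41 + 22.9 = 49.31 μm/a
  mass loss = 49.31 μm/a × 7.85 g/cm³ = 387.1 g·m⁻²·a⁻¹
copper: T>10 °C ⇒ hinge -0.080·(15.9−10) = -0.4720
  Pd branch = 0.0053·Pd^0.26·e^(0.059·RH+f) = 1.359 μm/a
  Sd branch = 0.01025·Sd^0.27·e^(0.036·RH+0.049·T) = 1.309 μm/a
  r_corr = 1.359 + 1.309 = 2.668 μm/a
  mass loss = 2.668 μm/a × 8.96 g/cm³ = 23.9 g·m⁻²·a⁻¹
zinc: f(T) = -0.071·(T−10) [T>10 °C] = -0.4189
  Pd branch = 0.0129·Pd^0.44·e^(0.046·RH+f) = 1.588 μm/a
  Sd branch = 0.0175·Sd^0.57·e^(0.008·RH+0.085·T) = 0.7 μm/a
  r_corr = 1.588 + 0.7 = 2.288 μm/a
  mass loss = 2.288 μm/a × 7.14 g/cm³ = 16.33 g·m⁻²·a⁻¹
Ordering by g·m⁻²·a⁻¹: carbon steel (387) > copper (23.9) > zinc (16.3)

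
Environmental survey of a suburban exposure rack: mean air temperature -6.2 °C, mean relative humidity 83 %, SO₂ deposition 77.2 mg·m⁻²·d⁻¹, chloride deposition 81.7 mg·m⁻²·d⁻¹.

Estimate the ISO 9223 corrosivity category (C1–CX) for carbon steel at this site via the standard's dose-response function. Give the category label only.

C3

carbon steel: T≤10 °C ⇒ hinge +0.150·(-6.2−10) = -2.4300
  sulphur-dioxide contribution → 7.855 μm/a
  chloride contribution → 18.88 μm/a
  total first-year rate 26.73 μm/a
Category bounds: 25…50 μm/a bracket r_corr ⇒ C3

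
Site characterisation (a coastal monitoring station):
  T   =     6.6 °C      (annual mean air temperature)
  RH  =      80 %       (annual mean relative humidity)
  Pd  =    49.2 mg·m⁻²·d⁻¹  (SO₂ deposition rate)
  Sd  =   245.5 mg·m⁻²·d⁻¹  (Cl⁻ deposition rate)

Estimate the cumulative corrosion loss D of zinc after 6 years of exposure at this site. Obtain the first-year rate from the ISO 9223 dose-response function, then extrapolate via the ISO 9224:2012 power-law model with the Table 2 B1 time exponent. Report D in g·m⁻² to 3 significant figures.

D(6) = 118 g·m⁻²

zinc: temperature factor f = +0.038·(-3.4) = -0.1292
  SO₂ term: 0.0129·49.2^0.44·exp(0.046·80-0.1292) = 2.495
  Cl⁻ term: 0.0175·245.5^0.57·exp(0.008·80+0.085·6.6) = 1.34
  sum: 2.495 + 1.34 → r_corr = 3.835 μm/a
Long-term exponent b (ISO 9224 Table 2, B1) = 0.813
  D(6) = 3.835 × 6^0.813 = 3.835 × 4.292 = 16.46 μm
  Mass loss = 16.46 μm × 7.14 g/cm³ = 117.5 g·m⁻²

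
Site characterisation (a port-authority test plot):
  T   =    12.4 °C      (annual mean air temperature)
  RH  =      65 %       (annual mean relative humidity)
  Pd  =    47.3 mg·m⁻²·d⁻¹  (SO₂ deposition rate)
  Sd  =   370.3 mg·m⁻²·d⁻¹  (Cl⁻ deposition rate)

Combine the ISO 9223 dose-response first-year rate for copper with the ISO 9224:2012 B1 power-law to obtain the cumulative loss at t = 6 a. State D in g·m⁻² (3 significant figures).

D(6) = 44.9 g·m⁻²

copper: f(T) = -0.080·(T−10) [T>10 °C] = -0.1920
  Pd branch = 0.0053·Pd^0.26·e^(0.059·RH+f) = 0.5519 μm/a
  Sd branch = 0.01025·Sd^0.27·e^(0.036·RH+0.049·T) = 0.9646 μm/a
  r_corr = 0.5519 + 0.9646 = 1.517 μm/a
Long-term exponent b (ISO 9224 Table 2, B1) = 0.667
  D(6) = 1.517 × 6^0.667 = 1.517 × 3.304 = 5.011 μm
  Mass loss = 5.011 μm × 8.96 g/cm³ = 44.89 g·m⁻²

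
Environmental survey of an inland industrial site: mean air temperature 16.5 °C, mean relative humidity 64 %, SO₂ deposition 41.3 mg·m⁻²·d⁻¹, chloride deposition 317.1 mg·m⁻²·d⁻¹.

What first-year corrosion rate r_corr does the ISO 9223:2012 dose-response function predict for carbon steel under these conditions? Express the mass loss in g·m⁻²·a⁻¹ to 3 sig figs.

carbon steel: T>10 °C ⇒ hinge -0.054·(16.5−10) = -0.3510
  sulphur-dioxide contribution → 31.03 μm/a
  chloride contribution → 57.97 μm/a
  total first-year rate 89 μm/a
Convert to mass loss: 89 μm/a × 7.85 g/cm³ = 698.6 g·m⁻²·a⁻¹

r_corr = 699 g·m⁻²·a⁻¹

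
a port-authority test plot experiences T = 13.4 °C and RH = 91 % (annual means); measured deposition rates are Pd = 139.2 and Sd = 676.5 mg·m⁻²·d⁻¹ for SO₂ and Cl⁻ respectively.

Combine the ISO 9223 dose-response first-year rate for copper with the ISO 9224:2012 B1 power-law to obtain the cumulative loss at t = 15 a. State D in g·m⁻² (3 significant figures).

copper: temperature factor f = -0.080·(3.4) = -0.2720
  sulphur-dioxide contribution → 3.128 μm/a
  chloride contribution → 3.04 μm/a
  total first-year rate 6.167 μm/a
Long-term exponent b (ISO 9224 Table 2, B1) = 0.667
  D(15) = 6.167 × 15^0.667 = 6.167 × 6.088 = 37.54 μm
  Mass loss = 37.54 μm × 8.96 g/cm³ = 336.4 g·m⁻²

D(15) = 336 g·m⁻²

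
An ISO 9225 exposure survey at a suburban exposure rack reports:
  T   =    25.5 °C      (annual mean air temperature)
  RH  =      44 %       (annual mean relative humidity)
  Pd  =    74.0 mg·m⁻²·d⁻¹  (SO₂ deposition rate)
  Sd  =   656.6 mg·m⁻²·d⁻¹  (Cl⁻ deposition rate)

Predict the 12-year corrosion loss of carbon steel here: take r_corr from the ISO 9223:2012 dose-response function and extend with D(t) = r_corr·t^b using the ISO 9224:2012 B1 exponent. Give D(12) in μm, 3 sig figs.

carbon steel: T>10 °C ⇒ hinge -0.054·(25.5−10) = -0.8370
  Pd branch = 1.77·Pd^0.52·e^(0.02·RH+f) = 17.32 μm/a
  Cl⁻ term: 0.102·656.6^0.62·exp(0.033·44+0.04·25.5) = 67.44
  sum: 17.32 + 67.44 → r_corr = 84.76 μm/a
Long-term exponent b (ISO 9224 Table 2, B1) = 0.523
  D(12) = 84.76 × 12^0.523 = 84.76 × 3.668 = 310.9 μm

D(12) = 311 μm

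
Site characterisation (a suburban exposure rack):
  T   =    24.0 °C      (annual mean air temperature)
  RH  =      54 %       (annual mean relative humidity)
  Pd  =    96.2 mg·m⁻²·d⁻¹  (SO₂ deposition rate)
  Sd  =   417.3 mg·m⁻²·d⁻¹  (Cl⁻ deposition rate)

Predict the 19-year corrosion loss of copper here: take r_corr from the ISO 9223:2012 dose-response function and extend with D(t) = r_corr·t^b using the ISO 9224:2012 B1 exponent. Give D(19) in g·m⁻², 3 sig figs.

copper: temperature factor f = -0.080·(14.0) = -1.1200
  Pd branch = 0.0053·Pd^0.26·e^(0.059·RH+f) = 0.1371 μm/a
  Cl⁻ term: 0.01025·417.3^0.27·exp(0.036·54+0.049·24.0) = 1.184
  sum: 0.1371 + 1.184 → r_corr = 1.321 μm/a
Long-term exponent b (ISO 9224 Table 2, B1) = 0.667
  D(19) = 1.321 × 19^0.667 = 1.321 × 7.127 = 9.414 μm
  Mass loss = 9.414 μm × 8.96 g/cm³ = 84.35 g·m⁻²

D(19) = 84.4 g·m⁻²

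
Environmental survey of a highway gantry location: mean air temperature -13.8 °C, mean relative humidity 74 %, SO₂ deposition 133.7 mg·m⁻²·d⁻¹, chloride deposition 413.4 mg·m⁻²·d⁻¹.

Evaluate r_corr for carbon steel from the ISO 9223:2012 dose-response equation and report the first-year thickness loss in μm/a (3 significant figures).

carbon steel: f(T) = +0.150·(T−10) [T≤10 °C] = -3.5700
  Pd branch = 1.77·Pd^0.52·e^(0.02·RH+f) = 2.792 μm/a
  Cl⁻ term: 0.102·413.4^0.62·exp(0.033·74+0.04·-13.8) = 28.29
  r_corr = 2.792 + 28.29 = 31.08 μm/a

r_corr = 31.1 μm/a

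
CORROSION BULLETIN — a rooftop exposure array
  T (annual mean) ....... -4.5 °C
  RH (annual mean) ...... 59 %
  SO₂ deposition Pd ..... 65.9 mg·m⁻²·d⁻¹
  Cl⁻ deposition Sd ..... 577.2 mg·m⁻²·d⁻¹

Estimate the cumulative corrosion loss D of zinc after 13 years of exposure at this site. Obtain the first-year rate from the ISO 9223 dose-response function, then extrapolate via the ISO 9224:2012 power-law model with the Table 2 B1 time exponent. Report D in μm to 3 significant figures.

zinc: temperature factor f = +0.038·(-14.5) = -0.5510
  Pd branch = 0.0129·Pd^0.44·e^(0.046·RH+f) = 0.7084 μm/a
  Sd branch = 0.0175·Sd^0.57·e^(0.008·RH+0.085·T) = 0.7176 μm/a
  sum: 0.7084 + 0.7176 → r_corr = 1.426 μm/a
ISO 9224: D(t) = r_corr · t^b with b = 0.813 (zinc, B1)
  D(13) = 1.426 × 13^0.813 = 1.426 × 8.047 = 11.47 μm

D(13) = 11.5 μm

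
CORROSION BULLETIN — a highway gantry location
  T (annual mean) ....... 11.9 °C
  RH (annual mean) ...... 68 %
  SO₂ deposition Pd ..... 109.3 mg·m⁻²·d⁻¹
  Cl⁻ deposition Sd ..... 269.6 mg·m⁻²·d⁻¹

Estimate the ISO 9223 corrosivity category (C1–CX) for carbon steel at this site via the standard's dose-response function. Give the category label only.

carbon steel: T>10 °C ⇒ hinge -0.054·(11.9−10) = -0.1026
  Pd branch = 1.77·Pd^0.52·e^(0.02·RH+f) = 71.47 μm/a
  Sd branch = 0.102·Sd^0.62·e^(0.033·RH+0.04·T) = 49.77 μm/a
  r_corr = 71.47 + 49.77 = 121.2 μm/a
121 μm/a falls in (80, 200] for carbon steel → category C5

C5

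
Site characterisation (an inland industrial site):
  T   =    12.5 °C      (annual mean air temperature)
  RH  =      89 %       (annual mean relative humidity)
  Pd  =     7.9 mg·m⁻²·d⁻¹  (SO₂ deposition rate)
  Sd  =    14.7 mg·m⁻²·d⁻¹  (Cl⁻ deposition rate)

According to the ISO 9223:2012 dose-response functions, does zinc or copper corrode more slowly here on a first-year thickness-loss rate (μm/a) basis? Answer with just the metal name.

zinc

zinc: f(T) = -0.071·(T−10) [T>10 °C] = -0.1775
  SO₂ term: 0.0129·7.9^0.44·exp(0.046·89-0.1775) = 1.609
  Cl⁻ term: 0.0175·14.7^0.57·exp(0.008·89+0.085·12.5) = 0.4776
  r_corr = 1.609 + 0.4776 = 2.086 μm/a
copper: f(T) = -0.080·(T−10) [T>10 °C] = -0.2000
  Pd branch = 0.0053·Pd^0.26·e^(0.059·RH+f) = 1.417 μm/a
  Sd branch = 0.01025·Sd^0.27·e^(0.036·RH+0.049·T) = 0.9625 μm/a
  sum: 1.417 + 0.9625 → r_corr = 2.379 μm/a
Ordering by μm/a: copper (2.38) > zinc (2.09)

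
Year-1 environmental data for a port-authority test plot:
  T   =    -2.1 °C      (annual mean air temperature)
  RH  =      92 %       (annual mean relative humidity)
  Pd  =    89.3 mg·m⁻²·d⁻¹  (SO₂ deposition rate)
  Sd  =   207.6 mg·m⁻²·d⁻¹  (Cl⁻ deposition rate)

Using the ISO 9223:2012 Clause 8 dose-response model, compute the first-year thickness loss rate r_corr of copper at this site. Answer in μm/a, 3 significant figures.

r_corr = 1.92 μm/a

copper: f(T) = +0.126·(T−10) [T≤10 °C] = -1.5246
  sulphur-dioxide contribution → 0.8447 μm/a
  chloride contribution → 1.072 μm/a
  total first-year rate 1.916 μm/a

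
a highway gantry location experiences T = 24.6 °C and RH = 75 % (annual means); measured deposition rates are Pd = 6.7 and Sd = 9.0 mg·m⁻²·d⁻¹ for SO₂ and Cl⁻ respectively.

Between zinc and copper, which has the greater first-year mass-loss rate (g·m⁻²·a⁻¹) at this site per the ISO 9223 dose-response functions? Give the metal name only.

zinc: temperature factor f = -0.071·(14.6) = -1.0366
  Pd branch = 0.0129·Pd^0.44·e^(0.046·RH+f) = 0.3328 μm/a
  Sd branch = 0.0175·Sd^0.57·e^(0.008·RH+0.085·T) = 0.9029 μm/a
  r_corr = 0.3328 + 0.9029 = 1.236 μm/a
  mass loss = 1.236 μm/a × 7.14 g/cm³ = 8.823 g·m⁻²·a⁻¹
copper: f(T) = -0.080·(T−10) [T>10 °C] = -1.1680
  SO₂ term: 0.0053·6.7^0.26·exp(0.059·75-1.1680) = 0.2257
  Cl⁻ term: 0.01025·9.0^0.27·exp(0.036·75+0.049·24.6) = 0.9214
  r_corr = 0.2257 + 0.9214 = 1.147 μm/a
  mass loss = 1.147 μm/a × 8.96 g/cm³ = 10.28 g·m⁻²·a⁻¹
Ordering by g·m⁻²·a⁻¹: copper (10.3) > zinc (8.82)

copper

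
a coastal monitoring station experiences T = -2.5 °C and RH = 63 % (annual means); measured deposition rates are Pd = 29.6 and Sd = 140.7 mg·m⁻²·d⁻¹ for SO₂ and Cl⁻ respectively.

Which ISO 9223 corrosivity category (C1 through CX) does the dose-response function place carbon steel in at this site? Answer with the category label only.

C2

carbon steel: T≤10 °C ⇒ hinge +0.150·(-2.5−10) = -1.8750
  SO₂ term: 1.77·29.6^0.52·exp(0.02·63-1.8750) = 5.571
  Sd branch = 0.102·Sd^0.62·e^(0.033·RH+0.04·T) = 15.85 μm/a
  r_corr = 5.571 + 15.85 = 21.42 μm/a
ISO 9223 Table 2 (carbon steel): 1.3 < 21.4 ≤ 25 μm/a ⇒ C2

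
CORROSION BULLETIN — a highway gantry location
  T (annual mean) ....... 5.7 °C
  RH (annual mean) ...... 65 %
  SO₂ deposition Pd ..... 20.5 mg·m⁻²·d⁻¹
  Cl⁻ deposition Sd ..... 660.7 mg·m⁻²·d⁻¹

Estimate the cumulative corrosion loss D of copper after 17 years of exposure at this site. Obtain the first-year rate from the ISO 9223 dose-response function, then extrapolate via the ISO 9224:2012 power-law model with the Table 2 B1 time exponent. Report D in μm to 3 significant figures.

D(17) = 7.45 μm

copper: T≤10 °C ⇒ hinge +0.126·(5.7−10) = -0.5418
  sulphur-dioxide contribution → 0.313 μm/a
  chloride contribution → 0.8122 μm/a
  total first-year rate 1.125 μm/a
Power-law: D(17) = r_corr · 17^0.667
  D(17) = 1.125 × 17^0.667 = 1.125 × 6.618 = 7.446 μm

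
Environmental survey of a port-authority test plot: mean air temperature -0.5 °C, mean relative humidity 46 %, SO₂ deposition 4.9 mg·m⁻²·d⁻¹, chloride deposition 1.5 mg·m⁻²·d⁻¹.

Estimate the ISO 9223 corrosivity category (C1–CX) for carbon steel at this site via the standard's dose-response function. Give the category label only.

C2

carbon steel: f(T) = +0.150·(T−10) [T≤10 °C] = -1.5750
  Pd branch = 1.77·Pd^0.52·e^(0.02·RH+f) = 2.101 μm/a
  Cl⁻ term: 0.102·1.5^0.62·exp(0.033·46+0.04·-0.5) = 0.5866
  r_corr = 2.101 + 0.5866 = 2.688 μm/a
2.69 μm/a falls in (1.3, 25] for carbon steel → category C2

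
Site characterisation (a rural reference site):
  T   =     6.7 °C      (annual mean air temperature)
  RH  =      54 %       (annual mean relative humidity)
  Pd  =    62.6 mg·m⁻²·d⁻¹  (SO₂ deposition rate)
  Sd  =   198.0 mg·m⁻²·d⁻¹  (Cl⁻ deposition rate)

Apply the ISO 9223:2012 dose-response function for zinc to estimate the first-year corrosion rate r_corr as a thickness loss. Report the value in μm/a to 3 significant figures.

r_corr = 1.81 μm/a

zinc: temperature factor f = +0.038·(-3.3) = -0.1254
  sulphur-dioxide contribution → 0.8422 μm/a
  chloride contribution → 0.9707 μm/a
  total first-year rate 1.813 μm/a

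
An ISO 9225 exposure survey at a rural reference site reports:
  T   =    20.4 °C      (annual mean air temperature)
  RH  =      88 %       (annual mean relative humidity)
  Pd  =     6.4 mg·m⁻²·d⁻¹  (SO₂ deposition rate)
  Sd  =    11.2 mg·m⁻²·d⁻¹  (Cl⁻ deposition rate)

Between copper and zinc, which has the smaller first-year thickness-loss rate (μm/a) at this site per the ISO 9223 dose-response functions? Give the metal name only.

copper: f(T) = -0.080·(T−10) [T>10 °C] = -0.8320
  sulphur-dioxide contribution → 0.6721 μm/a
  chloride contribution → 1.271 μm/a
  total first-year rate 1.943 μm/a
zinc: T>10 °C ⇒ hinge -0.071·(20.4−10) = -0.7384
  sulphur-dioxide contribution → 0.7992 μm/a
  chloride contribution → 0.7941 μm/a
  total first-year rate 1.593 μm/a
Ordering by μm/a: copper (1.94) > zinc (1.59)

zinc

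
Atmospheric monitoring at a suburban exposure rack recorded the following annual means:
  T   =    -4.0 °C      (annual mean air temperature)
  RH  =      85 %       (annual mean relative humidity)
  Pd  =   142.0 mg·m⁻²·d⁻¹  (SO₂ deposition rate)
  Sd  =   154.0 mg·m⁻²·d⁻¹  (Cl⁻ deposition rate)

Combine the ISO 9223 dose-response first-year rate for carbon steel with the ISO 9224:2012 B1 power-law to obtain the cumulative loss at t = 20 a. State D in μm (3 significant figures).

D(20) = 231 μm

carbon steel: f(T) = +0.150·(T−10) [T≤10 °C] = -2.1000
  SO₂ term: 1.77·142.0^0.52·exp(0.02·85-2.1000) = 15.61
  Sd branch = 0.102·Sd^0.62·e^(0.033·RH+0.04·T) = 32.63 μm/a
  r_corr = 15.61 + 32.63 = 48.24 μm/a
Power-law: D(20) = r_corr · 20^0.523
  D(20) = 48.24 × 20^0.523 = 48.24 × 4.791 = 231.1 μm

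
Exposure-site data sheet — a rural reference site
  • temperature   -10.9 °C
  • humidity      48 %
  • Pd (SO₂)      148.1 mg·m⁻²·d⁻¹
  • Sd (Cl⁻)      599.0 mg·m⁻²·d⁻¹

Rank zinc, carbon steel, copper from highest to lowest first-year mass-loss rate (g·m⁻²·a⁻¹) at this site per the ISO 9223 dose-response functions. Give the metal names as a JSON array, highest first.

zinc: f(T) = +0.038·(T−10) [T≤10 °C] = -0.7942
  sulphur-dioxide contribution → 0.4782 μm/a
  chloride contribution → 0.3896 μm/a
  total first-year rate 0.8678 μm/a
  mass loss = 0.8678 μm/a × 7.14 g/cm³ = 6.196 g·m⁻²·a⁻¹
carbon steel: f(T) = +0.150·(T−10) [T≤10 °C] = -3.1350
  sulphur-dioxide contribution → 2.704 μm/a
  chloride contribution → 16.95 μm/a
  total first-year rate 19.65 μm/a
  mass loss = 19.65 μm/a × 7.85 g/cm³ = 154.3 g·m⁻²·a⁻¹
copper: T≤10 °C ⇒ hinge +0.126·(-10.9−10) = -2.6334
  sulphur-dioxide contribution → 0.02371 μm/a
  chloride contribution → 0.1902 μm/a
  total first-year rate 0.2139 μm/a
  mass loss = 0.2139 μm/a × 8.96 g/cm³ = 1.916 g·m⁻²·a⁻¹
Ordering by g·m⁻²·a⁻¹: carbon steel (154) > zinc (6.2) > copper (1.92)

["carbon steel", "zinc", "copper"]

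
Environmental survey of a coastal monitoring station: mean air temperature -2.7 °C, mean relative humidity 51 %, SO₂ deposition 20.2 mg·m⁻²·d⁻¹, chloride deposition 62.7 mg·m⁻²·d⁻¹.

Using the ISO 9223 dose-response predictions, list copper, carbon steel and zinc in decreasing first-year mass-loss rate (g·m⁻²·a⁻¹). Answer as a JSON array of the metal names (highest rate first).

copper: T≤10 °C ⇒ hinge +0.126·(-2.7−10) = -1.6002
  sulphur-dioxide contribution → 0.04737 μm/a
  chloride contribution → 0.1721 μm/a
  ⇒ r_corr(copper) = 0.2195 μm/a
  mass loss = 0.2195 μm/a × 8.96 g/cm³ = 1.967 g·m⁻²·a⁻¹
carbon steel: T≤10 °C ⇒ hinge +0.150·(-2.7−10) = -1.9050
  sulphur-dioxide contribution → 3.487 μm/a
  chloride contribution → 6.411 μm/a
  ⇒ r_corr(carbon steel) = 9.898 μm/a
  mass loss = 9.898 μm/a × 7.85 g/cm³ = 77.7 g·m⁻²·a⁻¹
zinc: f(T) = +0.038·(T−10) [T≤10 °C] = -0.4826
  sulphur-dioxide contribution → 0.312 μm/a
  chloride contribution → 0.2213 μm/a
  total first-year rate 0.5333 μm/a
  mass loss = 0.5333 μm/a × 7.14 g/cm³ = 3.808 g·m⁻²·a⁻¹
Ordering by g·m⁻²·a⁻¹: carbon steel (77.7) > zinc (3.81) > copper (1.97)

["carbon steel", "zinc", "copper"]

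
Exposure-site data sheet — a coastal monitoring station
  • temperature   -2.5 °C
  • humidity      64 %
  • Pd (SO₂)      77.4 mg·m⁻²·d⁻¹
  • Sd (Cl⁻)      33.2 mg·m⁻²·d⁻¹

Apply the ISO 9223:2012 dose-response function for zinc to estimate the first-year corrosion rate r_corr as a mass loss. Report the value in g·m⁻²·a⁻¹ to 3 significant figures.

r_corr = 8.61 g·m⁻²·a⁻¹

zinc: T≤10 °C ⇒ hinge +0.038·(-2.5−10) = -0.4750
  sulphur-dioxide contribution → 1.033 μm/a
  chloride contribution → 0.1738 μm/a
  ⇒ r_corr(zinc) = 1.206 μm/a
Convert to mass loss: 1.206 μm/a × 7.14 g/cm³ = 8.614 g·m⁻²·a⁻¹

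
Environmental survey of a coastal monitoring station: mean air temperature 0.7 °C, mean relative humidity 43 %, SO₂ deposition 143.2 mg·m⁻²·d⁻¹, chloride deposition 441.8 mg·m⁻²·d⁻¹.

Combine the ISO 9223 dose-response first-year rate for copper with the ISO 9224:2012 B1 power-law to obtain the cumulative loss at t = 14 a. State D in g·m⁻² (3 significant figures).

copper: temperature factor f = +0.126·(-9.3) = -1.1718
  SO₂ term: 0.0053·143.2^0.26·exp(0.059·43-1.1718) = 0.07546
  Cl⁻ term: 0.01025·441.8^0.27·exp(0.036·43+0.049·0.7) = 0.2583
  r_corr = 0.07546 + 0.2583 = 0.3338 μm/a
Power-law: D(14) = r_corr · 14^0.667
  D(14) = 0.3338 × 14^0.667 = 0.3338 × 5.814 = 1.94 μm
  Mass loss = 1.94 μm × 8.96 g/cm³ = 17.39 g·m⁻²

D(14) = 17.4 g·m⁻²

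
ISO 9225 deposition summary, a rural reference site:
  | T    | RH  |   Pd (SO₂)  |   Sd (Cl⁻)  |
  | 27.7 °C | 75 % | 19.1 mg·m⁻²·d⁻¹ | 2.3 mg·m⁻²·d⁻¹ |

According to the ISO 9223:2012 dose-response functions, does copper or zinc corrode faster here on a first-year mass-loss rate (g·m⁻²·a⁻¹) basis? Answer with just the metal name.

copper: f(T) = -0.080·(T−10) [T>10 °C] = -1.4160
  SO₂ term: 0.0053·19.1^0.26·exp(0.059·75-1.4160) = 0.2313
  Cl⁻ term: 0.01025·2.3^0.27·exp(0.036·75+0.049·27.7) = 0.7421
  r_corr = 0.2313 + 0.7421 = 0.9734 μm/a
  mass loss = 0.9734 μm/a × 8.96 g/cm³ = 8.721 g·m⁻²·a⁻¹
zinc: f(T) = -0.071·(T−10) [T>10 °C] = -1.2567
  Pd branch = 0.0129·Pd^0.44·e^(0.046·RH+f) = 0.4234 μm/a
  Cl⁻ term: 0.0175·2.3^0.57·exp(0.008·75+0.085·27.7) = 0.5399
  sum: 0.4234 + 0.5399 → r_corr = 0.9634 μm/a
  mass loss = 0.9634 μm/a × 7.14 g/cm³ = 6.878 g·m⁻²·a⁻¹
Ordering by g·m⁻²·a⁻¹: copper (8.72) > zinc (6.88)

copper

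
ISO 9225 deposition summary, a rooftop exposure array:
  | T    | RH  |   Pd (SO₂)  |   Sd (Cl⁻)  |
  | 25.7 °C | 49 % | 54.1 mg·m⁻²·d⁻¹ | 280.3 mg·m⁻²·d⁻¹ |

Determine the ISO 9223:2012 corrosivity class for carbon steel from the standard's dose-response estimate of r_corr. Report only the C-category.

carbon steel: T>10 °C ⇒ hinge -0.054·(25.7−10) = -0.8478
  SO₂ term: 1.77·54.1^0.52·exp(0.02·49-0.8478) = 16.09
  Sd branch = 0.102·Sd^0.62·e^(0.033·RH+0.04·T) = 47.3 μm/a
  sum: 16.09 + 47.3 → r_corr = 63.39 μm/a
Category bounds: 50…80 μm/a bracket r_corr ⇒ C4

C4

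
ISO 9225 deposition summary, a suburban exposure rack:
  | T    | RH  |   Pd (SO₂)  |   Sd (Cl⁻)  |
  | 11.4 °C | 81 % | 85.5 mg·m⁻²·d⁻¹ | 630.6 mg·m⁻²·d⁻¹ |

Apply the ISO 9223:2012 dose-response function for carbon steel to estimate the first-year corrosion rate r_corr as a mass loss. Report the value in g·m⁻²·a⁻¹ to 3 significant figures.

carbon steel: f(T) = -0.054·(T−10) [T>10 °C] = -0.0756
  Pd branch = 1.77·Pd^0.52·e^(0.02·RH+f) = 83.81 μm/a
  Sd branch = 0.102·Sd^0.62·e^(0.033·RH+0.04·T) = 126.9 μm/a
  sum: 83.81 + 126.9 → r_corr = 210.7 μm/a
Convert to mass loss: 210.7 μm/a × 7.85 g/cm³ = 1654 g·m⁻²·a⁻¹

r_corr = 1.65e+03 g·m⁻²·a⁻¹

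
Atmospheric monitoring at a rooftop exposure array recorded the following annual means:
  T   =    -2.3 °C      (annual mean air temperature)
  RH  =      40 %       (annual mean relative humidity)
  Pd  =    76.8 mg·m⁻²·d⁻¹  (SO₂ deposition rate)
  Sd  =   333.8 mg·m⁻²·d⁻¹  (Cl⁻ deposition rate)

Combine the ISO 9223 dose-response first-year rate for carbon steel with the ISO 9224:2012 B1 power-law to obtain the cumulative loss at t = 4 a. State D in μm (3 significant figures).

D(4) = 38.7 μm

carbon steel: T≤10 °C ⇒ hinge +0.150·(-2.3−10) = -1.8450
  SO₂ term: 1.77·76.8^0.52·exp(0.02·40-1.8450) = 5.95
  Sd branch = 0.102·Sd^0.62·e^(0.033·RH+0.04·T) = 12.78 μm/a
  r_corr = 5.95 + 12.78 = 18.73 μm/a
ISO 9224: D(t) = r_corr · t^b with b = 0.523 (carbon steel, B1)
  D(4) = 18.73 × 4^0.523 = 18.73 × 2.065 = 38.67 μm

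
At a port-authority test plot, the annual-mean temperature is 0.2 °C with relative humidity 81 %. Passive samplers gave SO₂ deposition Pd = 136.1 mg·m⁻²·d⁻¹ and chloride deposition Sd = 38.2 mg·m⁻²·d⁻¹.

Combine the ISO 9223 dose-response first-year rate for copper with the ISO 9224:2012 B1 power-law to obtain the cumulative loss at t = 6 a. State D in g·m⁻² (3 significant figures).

D(6) = 34.6 g·m⁻²

copper: f(T) = +0.126·(T−10) [T≤10 °C] = -1.2348
  sulphur-dioxide contribution → 0.6581 μm/a
  chloride contribution → 0.5111 μm/a
  total first-year rate 1.169 μm/a
ISO 9224: D(t) = r_corr · t^b with b = 0.667 (copper, B1)
  D(6) = 1.169 × 6^0.667 = 1.169 × 3.304 = 3.863 μm
  Mass loss = 3.863 μm × 8.96 g/cm³ = 34.61 g·m⁻²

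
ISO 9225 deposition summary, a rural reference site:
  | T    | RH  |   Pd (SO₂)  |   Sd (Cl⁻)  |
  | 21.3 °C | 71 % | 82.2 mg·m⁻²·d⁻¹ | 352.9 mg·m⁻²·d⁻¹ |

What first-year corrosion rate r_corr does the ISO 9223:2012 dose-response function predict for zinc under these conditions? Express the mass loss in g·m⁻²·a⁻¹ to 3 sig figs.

r_corr = 45.7 g·m⁻²·a⁻¹

zinc: f(T) = -0.071·(T−10) [T>10 °C] = -0.8023
  SO₂ term: 0.0129·82.2^0.44·exp(0.046·71-0.8023) = 1.055
  Sd branch = 0.0175·Sd^0.57·e^(0.008·RH+0.085·T) = 5.348 μm/a
  r_corr = 1.055 + 5.348 = 6.402 μm/a
Convert to mass loss: 6.402 μm/a × 7.14 g/cm³ = 45.71 g·m⁻²·a⁻¹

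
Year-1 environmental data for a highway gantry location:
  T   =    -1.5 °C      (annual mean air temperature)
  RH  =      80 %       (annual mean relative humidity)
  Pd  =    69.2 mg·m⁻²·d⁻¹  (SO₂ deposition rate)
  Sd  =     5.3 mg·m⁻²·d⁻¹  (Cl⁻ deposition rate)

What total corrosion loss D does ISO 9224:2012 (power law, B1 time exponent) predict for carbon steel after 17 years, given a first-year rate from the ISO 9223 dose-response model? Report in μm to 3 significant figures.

D(17) = 78.9 μm

carbon steel: T≤10 °C ⇒ hinge +0.150·(-1.5−10) = -1.7250
  SO₂ term: 1.77·69.2^0.52·exp(0.02·80-1.7250) = 14.14
  Cl⁻ term: 0.102·5.3^0.62·exp(0.033·80+0.04·-1.5) = 3.786
  r_corr = 14.14 + 3.786 = 17.93 μm/a
Long-term exponent b (ISO 9224 Table 2, B1) = 0.523
  D(17) = 17.93 × 17^0.523 = 17.93 × 4.401 = 78.9 μm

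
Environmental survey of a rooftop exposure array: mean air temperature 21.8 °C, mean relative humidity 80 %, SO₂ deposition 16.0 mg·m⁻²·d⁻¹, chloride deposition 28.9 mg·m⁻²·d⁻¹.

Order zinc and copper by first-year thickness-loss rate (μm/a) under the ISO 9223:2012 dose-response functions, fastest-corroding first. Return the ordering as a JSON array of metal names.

zinc: T>10 °C ⇒ hinge -0.071·(21.8−10) = -0.8378
  sulphur-dioxide contribution → 0.7495 μm/a
  chloride contribution → 1.44 μm/a
  ⇒ r_corr(zinc) = 2.19 μm/a
copper: temperature factor f = -0.080·(11.8) = -0.9440
  sulphur-dioxide contribution → 0.4756 μm/a
  chloride contribution → 1.318 μm/a
  ⇒ r_corr(copper) = 1.793 μm/a
Ordering by μm/a: zinc (2.19) > copper (1.79)

["zinc", "copper"]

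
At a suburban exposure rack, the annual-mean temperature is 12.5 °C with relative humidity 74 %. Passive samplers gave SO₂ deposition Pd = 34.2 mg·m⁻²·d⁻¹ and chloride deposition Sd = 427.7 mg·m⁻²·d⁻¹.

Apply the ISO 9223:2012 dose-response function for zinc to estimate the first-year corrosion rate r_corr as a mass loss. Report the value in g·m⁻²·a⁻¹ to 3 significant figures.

r_corr = 31.6 g·m⁻²·a⁻¹

zinc: f(T) = -0.071·(T−10) [T>10 °C] = -0.1775
  SO₂ term: 0.0129·34.2^0.44·exp(0.046·74-0.1775) = 1.537
  Cl⁻ term: 0.0175·427.7^0.57·exp(0.008·74+0.085·12.5) = 2.893
  sum: 1.537 + 2.893 → r_corr = 4.43 μm/a
Convert to mass loss: 4.43 μm/a × 7.14 g/cm³ = 31.63 g·m⁻²·a⁻¹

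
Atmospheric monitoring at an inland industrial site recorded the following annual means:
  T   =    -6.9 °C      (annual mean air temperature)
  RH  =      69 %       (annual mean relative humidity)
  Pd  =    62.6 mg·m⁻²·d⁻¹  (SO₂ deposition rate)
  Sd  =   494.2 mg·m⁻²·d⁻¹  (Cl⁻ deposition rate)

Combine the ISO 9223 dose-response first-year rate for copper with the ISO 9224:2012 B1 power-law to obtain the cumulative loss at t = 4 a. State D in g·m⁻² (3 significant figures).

D(4) = 13.0 g·m⁻²

copper: T≤10 °C ⇒ hinge +0.126·(-6.9−10) = -2.1294
  Pd branch = 0.0053·Pd^0.26·e^(0.059·RH+f) = 0.1083 μm/a
  Sd branch = 0.01025·Sd^0.27·e^(0.036·RH+0.049·T) = 0.4678 μm/a
  r_corr = 0.1083 + 0.4678 = 0.5761 μm/a
ISO 9224: D(t) = r_corr · t^b with b = 0.667 (copper, B1)
  D(4) = 0.5761 × 4^0.667 = 0.5761 × 2.521 = 1.452 μm
  Mass loss = 1.452 μm × 8.96 g/cm³ = 13.01 g·m⁻²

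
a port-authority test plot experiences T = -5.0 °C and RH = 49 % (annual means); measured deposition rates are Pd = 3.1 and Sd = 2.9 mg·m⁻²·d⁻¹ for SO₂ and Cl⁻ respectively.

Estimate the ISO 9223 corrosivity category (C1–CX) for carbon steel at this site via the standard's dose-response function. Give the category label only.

carbon steel: T≤10 °C ⇒ hinge +0.150·(-5.0−10) = -2.2500
  sulphur-dioxide contribution → 0.8952 μm/a
  chloride contribution → 0.8141 μm/a
  total first-year rate 1.709 μm/a
1.71 μm/a falls in (1.3, 25] for carbon steel → category C2

C2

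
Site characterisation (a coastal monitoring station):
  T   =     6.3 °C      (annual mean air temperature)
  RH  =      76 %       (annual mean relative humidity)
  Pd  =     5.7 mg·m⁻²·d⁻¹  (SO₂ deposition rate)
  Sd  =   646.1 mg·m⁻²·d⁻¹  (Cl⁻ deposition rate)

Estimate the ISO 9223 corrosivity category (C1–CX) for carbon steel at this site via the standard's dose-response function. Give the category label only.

C5

carbon steel: T≤10 °C ⇒ hinge +0.150·(6.3−10) = -0.5550
  Pd branch = 1.77·Pd^0.52·e^(0.02·RH+f) = 11.48 μm/a
  Cl⁻ term: 0.102·646.1^0.62·exp(0.033·76+0.04·6.3) = 89.05
  sum: 11.48 + 89.05 → r_corr = 100.5 μm/a
101 μm/a falls in (80, 200] for carbon steel → category C5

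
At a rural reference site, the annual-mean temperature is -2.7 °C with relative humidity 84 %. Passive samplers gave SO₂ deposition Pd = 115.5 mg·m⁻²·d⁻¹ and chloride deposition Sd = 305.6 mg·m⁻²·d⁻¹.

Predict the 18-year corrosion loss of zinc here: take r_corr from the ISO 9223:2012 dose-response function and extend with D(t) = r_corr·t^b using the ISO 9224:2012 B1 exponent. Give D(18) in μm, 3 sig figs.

D(18) = 39.6 μm

zinc: temperature factor f = +0.038·(-12.7) = -0.4826
  SO₂ term: 0.0129·115.5^0.44·exp(0.046·84-0.4826) = 3.067
  Cl⁻ term: 0.0175·305.6^0.57·exp(0.008·84+0.085·-2.7) = 0.7108
  sum: 3.067 + 0.7108 → r_corr = 3.777 μm/a
Long-term exponent b (ISO 9224 Table 2, B1) = 0.813
  D(18) = 3.777 × 18^0.813 = 3.777 × 10.48 = 39.6 μm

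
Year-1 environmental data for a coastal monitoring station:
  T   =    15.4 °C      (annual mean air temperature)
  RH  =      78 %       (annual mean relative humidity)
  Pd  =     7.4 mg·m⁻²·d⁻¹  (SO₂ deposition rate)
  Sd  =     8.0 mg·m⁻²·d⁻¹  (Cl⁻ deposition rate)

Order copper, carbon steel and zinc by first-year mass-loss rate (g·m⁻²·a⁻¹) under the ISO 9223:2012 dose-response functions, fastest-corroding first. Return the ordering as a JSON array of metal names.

copper: temperature factor f = -0.080·(5.4) = -0.4320
  sulphur-dioxide contribution → 0.5771 μm/a
  chloride contribution → 0.6335 μm/a
  ⇒ r_corr(copper) = 1.211 μm/a
  mass loss = 1.211 μm/a × 8.96 g/cm³ = 10.85 g·m⁻²·a⁻¹
carbon steel: f(T) = -0.054·(T−10) [T>10 °C] = -0.2916
  sulphur-dioxide contribution → 17.82 μm/a
  chloride contribution → 8.993 μm/a
  total first-year rate 26.81 μm/a
  mass loss = 26.81 μm/a × 7.85 g/cm³ = 210.5 g·m⁻²·a⁻¹
zinc: temperature factor f = -0.071·(5.4) = -0.3834
  sulphur-dioxide contribution → 0.767 μm/a
  chloride contribution → 0.3956 μm/a
  total first-year rate 1.163 μm/a
  mass loss = 1.163 μm/a × 7.14 g/cm³ = 8.301 g·m⁻²·a⁻¹
Ordering by g·m⁻²·a⁻¹: carbon steel (210) > copper (10.8) > zinc (8.3)

["carbon steel", "copper", "zinc"]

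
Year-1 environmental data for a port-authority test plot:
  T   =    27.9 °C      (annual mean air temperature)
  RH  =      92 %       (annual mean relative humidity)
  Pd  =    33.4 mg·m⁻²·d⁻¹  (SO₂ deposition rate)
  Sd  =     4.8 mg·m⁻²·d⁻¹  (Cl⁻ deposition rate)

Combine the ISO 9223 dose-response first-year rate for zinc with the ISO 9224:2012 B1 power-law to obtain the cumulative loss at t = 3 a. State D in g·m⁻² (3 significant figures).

D(3) = 37.0 g·m⁻²

zinc: f(T) = -0.071·(T−10) [T>10 °C] = -1.2709
  SO₂ term: 0.0129·33.4^0.44·exp(0.046·92-1.2709) = 1.167
  Cl⁻ term: 0.0175·4.8^0.57·exp(0.008·92+0.085·27.9) = 0.957
  sum: 1.167 + 0.957 → r_corr = 2.124 μm/a
Power-law: D(3) = r_corr · 3^0.813
  D(3) = 2.124 × 3^0.813 = 2.124 × 2.443 = 5.188 μm
  Mass loss = 5.188 μm × 7.14 g/cm³ = 37.05 g·m⁻²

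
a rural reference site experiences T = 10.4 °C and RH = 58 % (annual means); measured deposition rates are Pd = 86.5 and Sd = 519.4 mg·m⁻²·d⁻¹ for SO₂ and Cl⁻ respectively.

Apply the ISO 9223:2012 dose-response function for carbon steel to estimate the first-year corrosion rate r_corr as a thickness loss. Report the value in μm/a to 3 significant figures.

r_corr = 107 μm/a

carbon steel: f(T) = -0.054·(T−10) [T>10 °C] = -0.0216
  SO₂ term: 1.77·86.5^0.52·exp(0.02·58-0.0216) = 56.19
  Cl⁻ term: 0.102·519.4^0.62·exp(0.033·58+0.04·10.4) = 50.6
  r_corr = 56.19 + 50.6 = 106.8 μm/a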